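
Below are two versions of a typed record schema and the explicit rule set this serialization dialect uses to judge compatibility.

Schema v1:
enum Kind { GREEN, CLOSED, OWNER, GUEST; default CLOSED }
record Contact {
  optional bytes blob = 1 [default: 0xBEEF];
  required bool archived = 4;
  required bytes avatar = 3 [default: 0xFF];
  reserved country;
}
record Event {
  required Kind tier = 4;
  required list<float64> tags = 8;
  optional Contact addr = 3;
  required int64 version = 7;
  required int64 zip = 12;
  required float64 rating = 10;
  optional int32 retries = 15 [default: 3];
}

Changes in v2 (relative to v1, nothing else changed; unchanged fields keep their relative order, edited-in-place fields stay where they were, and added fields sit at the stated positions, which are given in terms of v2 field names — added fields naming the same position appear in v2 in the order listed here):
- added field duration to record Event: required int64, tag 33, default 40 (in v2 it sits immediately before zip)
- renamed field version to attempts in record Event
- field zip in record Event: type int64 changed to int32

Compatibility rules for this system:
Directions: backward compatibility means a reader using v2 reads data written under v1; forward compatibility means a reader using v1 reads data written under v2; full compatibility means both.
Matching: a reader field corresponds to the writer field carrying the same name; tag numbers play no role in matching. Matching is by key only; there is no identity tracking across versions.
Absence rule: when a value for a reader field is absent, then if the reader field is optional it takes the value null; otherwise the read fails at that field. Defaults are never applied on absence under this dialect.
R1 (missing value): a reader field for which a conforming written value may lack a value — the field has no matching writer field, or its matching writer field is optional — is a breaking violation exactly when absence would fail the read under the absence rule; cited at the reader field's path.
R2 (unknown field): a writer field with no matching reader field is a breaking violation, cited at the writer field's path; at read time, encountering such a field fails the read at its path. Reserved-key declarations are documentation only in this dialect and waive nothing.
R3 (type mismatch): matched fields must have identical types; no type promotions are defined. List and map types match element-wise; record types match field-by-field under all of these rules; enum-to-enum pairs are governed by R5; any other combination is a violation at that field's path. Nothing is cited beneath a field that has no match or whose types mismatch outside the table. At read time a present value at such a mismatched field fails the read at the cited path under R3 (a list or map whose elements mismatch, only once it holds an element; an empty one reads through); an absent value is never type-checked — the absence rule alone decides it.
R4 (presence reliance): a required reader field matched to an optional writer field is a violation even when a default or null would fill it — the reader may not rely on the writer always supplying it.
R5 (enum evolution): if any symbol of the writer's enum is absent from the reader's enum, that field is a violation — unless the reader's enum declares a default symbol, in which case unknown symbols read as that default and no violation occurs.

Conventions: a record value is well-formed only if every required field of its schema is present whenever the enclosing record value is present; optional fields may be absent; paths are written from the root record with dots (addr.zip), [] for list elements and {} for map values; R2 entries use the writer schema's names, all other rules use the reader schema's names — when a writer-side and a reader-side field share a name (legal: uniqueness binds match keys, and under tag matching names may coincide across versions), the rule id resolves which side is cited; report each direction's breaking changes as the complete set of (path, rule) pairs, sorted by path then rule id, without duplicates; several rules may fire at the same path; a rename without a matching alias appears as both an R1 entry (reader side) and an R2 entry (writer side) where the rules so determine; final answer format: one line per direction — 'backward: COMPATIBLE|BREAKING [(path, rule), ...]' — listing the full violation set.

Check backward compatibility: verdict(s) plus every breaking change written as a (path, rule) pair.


arrows below run writer -> reader for Event
backward for Event (reader v2, writer v1):
  Kind -> Kind, writer required: tier aligns to tier
  list<float64> -> list<float64>, writer required: tags aligns to tags
  Contact -> Contact, writer optional: addr aligns to addr
  attempts: no writer match
  duration: no writer match
  int64 -> int32, writer required: zip aligns to zip
  float64 -> float64, writer required: rating aligns to rating
  int32 -> int32, writer optional: retries aligns to retries
  writer field version has no reader counterpart
  bytes -> bytes, writer optional: addr.blob aligns to addr.blob
  bool -> bool, writer required: addr.archived aligns to addr.archived
  bytes -> bytes, writer required: addr.avatar aligns to addr.avatar
  rule R1 violated at attempts
  rule R1 violated at duration
  rule R2 violated at version
  rule R3 violated at zip
  => 4 violation(s): backward is BREAKING for Event

backward: BREAKING [(attempts, R1), (duration, R1), (version, R2), (zip, R3)]


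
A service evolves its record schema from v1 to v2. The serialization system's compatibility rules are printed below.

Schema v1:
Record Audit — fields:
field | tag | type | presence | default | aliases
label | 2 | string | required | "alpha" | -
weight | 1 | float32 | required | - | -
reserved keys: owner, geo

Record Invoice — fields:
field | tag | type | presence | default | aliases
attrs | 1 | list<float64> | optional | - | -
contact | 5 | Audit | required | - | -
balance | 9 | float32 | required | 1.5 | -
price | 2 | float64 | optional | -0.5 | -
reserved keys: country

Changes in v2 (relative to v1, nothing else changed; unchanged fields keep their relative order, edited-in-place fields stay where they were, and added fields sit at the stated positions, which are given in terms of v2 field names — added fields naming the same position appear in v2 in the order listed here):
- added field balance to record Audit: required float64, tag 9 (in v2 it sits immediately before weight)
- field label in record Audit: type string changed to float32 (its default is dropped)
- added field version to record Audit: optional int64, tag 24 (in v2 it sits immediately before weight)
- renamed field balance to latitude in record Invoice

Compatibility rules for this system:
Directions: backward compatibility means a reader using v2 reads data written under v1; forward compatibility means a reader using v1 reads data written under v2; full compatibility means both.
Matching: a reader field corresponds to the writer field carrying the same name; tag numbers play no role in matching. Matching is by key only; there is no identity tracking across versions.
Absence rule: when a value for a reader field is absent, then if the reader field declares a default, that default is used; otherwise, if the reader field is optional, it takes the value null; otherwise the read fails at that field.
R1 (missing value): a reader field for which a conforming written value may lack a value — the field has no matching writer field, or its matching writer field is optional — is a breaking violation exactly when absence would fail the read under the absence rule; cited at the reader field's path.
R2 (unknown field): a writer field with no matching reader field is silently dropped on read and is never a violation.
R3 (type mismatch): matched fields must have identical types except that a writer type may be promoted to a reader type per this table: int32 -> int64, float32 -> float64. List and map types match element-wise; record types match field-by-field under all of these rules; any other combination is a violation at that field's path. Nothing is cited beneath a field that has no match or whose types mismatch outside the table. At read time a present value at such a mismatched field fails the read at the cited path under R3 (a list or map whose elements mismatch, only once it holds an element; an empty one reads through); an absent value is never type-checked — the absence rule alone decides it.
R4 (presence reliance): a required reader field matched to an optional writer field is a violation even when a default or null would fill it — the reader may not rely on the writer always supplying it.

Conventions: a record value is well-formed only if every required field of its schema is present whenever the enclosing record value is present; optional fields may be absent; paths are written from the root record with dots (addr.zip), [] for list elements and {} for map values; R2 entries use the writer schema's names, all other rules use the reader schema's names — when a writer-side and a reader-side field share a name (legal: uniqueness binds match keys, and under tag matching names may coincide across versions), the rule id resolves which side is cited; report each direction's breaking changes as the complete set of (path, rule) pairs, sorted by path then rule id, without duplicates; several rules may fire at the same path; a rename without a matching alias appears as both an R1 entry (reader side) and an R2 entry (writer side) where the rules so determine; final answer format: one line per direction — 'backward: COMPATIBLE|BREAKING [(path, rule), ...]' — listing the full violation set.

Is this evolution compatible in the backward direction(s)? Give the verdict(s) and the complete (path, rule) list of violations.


backward: BREAKING [(contact.balance, R1), (contact.label, R3)]

arrows below run writer -> reader for Invoice
checking backward for Invoice: reader v2 against writer v1:
  writer optional, list<float64> -> list<float64>: reader attrs maps from writer attrs
  writer required, Audit -> Audit: reader contact maps from writer contact
  latitude has no writer counterpart
  writer optional, float64 -> float64: reader price maps from writer price
  balance (writer side), unknown to reader
  writer required, string -> float32: reader contact.label maps from writer contact.label
  contact.balance has no writer counterpart
  contact.version has no writer counterpart
  writer required, float32 -> float32: reader contact.weight maps from writer contact.weight
  R1 fires at contact.balance
  R3 fires at contact.label
  => 2 violation(s): backward is BREAKING for Invoice
ruling out the remaining Invoice differences:
  added field version to record Audit: optional int64, tag 24 (in v2 it sits immediately before weight) -> inert for the asked Invoice verdict: nothing fires
  renamed field balance to latitude in record Invoice -> inert for the asked Invoice verdict: nothing fires


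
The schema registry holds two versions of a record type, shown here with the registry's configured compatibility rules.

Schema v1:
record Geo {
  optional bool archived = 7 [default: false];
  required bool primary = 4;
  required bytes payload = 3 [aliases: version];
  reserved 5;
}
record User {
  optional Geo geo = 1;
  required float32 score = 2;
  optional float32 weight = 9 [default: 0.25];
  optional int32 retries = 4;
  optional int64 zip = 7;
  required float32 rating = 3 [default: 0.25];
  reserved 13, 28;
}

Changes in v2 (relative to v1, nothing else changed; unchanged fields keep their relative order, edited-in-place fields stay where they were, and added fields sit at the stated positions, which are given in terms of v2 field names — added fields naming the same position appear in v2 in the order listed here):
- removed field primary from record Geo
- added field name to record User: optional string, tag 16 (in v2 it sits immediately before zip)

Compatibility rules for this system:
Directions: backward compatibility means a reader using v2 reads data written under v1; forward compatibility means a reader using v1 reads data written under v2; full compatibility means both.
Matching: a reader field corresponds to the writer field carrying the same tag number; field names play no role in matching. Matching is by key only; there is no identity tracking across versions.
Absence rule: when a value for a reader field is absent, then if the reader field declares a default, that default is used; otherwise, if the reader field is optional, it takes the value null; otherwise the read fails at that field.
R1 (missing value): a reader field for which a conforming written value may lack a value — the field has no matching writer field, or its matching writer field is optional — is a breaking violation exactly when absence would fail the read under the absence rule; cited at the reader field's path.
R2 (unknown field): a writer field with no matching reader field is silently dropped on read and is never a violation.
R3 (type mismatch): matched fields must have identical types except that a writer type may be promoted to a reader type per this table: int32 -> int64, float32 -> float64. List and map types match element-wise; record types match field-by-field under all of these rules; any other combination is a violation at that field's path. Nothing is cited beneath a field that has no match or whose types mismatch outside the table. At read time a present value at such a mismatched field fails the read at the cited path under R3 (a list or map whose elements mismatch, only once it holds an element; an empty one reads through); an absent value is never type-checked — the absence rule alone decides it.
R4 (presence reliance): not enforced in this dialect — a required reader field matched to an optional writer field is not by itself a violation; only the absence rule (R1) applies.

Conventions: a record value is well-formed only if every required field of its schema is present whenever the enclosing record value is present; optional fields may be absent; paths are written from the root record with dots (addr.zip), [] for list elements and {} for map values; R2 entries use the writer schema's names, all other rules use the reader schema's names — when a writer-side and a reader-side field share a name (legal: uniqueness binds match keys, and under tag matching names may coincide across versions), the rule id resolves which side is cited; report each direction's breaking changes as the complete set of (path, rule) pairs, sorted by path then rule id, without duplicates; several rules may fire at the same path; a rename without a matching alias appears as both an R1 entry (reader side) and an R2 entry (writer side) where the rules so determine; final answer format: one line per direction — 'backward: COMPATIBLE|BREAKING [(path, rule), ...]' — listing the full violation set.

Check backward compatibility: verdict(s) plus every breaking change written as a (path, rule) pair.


backward: COMPATIBLE []

arrows below run writer -> reader for User
backward analysis of User with v2 as reader and v1 as writer:
  geo: paired with writer geo (Geo -> Geo; writer optional)
  score: paired with writer score (float32 -> float32; writer required)
  weight: paired with writer weight (float32 -> float32; writer optional)
  retries: paired with writer retries (int32 -> int32; writer optional)
  no writer field matches reader name
  zip: paired with writer zip (int64 -> int64; writer optional)
  rating: paired with writer rating (float32 -> float32; writer required)
  geo.archived: paired with writer geo.archived (bool -> bool; writer optional)
  geo.payload: paired with writer geo.payload (bytes -> bytes; writer required)
  leftover writer field: geo.primary
  => backward: COMPATIBLE
ruling out the remaining User differences:
  removed field primary from record Geo -> matters only for User's forward compatibility — outside the asked direction
  added field name to record User: optional string, tag 16 (in v2 it sits immediately before zip) -> fires no rule on User, leaving the asked answer as it is


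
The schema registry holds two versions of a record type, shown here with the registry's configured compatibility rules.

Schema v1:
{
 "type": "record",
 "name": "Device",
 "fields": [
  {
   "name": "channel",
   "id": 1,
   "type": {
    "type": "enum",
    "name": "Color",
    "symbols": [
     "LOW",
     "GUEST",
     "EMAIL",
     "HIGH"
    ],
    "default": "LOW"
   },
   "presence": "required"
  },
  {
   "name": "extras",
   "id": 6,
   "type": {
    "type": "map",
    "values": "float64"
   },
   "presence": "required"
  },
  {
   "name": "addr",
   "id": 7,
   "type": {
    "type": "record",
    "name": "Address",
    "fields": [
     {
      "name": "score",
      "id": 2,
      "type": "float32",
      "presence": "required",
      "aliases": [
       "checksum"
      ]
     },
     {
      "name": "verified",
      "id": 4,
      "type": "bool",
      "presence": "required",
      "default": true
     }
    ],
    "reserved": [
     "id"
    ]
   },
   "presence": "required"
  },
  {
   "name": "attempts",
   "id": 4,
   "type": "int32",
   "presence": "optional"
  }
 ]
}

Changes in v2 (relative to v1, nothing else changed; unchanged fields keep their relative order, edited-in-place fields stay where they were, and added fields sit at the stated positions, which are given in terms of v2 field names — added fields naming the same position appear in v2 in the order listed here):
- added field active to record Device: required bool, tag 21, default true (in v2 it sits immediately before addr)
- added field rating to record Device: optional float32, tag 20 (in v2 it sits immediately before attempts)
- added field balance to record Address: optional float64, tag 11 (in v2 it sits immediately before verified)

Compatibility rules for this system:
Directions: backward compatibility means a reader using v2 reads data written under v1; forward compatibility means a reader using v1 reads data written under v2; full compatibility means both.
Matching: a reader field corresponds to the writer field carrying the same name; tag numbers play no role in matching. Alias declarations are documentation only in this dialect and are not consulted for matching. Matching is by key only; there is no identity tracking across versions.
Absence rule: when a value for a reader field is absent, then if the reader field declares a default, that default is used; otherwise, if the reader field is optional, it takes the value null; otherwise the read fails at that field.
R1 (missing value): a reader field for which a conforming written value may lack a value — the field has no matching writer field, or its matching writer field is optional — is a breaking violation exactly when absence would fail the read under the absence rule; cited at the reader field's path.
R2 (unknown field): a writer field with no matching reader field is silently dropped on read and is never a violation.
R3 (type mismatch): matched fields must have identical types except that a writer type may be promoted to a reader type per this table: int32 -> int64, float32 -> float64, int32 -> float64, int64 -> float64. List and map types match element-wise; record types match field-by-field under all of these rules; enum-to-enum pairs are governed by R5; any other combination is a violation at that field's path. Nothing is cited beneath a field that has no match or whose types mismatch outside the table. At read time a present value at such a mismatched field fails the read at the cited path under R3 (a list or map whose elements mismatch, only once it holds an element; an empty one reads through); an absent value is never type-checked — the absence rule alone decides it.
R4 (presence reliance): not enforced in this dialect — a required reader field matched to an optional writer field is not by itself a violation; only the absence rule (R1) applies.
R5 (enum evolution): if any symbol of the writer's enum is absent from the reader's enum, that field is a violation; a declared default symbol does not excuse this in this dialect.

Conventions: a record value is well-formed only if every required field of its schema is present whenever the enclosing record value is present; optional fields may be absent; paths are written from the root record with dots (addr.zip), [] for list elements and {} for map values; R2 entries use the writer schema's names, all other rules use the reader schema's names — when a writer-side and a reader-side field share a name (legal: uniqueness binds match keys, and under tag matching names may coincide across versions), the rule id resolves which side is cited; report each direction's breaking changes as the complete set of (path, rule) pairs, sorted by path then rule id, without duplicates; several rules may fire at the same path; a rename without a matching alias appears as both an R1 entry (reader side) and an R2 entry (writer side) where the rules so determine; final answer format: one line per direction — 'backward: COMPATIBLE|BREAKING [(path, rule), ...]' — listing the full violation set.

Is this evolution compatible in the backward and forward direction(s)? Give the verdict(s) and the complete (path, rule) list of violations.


the writer's type comes first in each Device pair
backward analysis of Device with v2 as reader and v1 as writer:
  channel: Color -> Color, writer required; from channel
  extras: map<string, float64> -> map<string, float64>, writer required; from extras
  no writer field matches reader active
  addr: Address -> Address, writer required; from addr
  no writer field matches reader rating
  attempts: int32 -> int32, writer optional; from attempts
  addr.score: float32 -> float32, writer required; from addr.score
  no writer field matches reader addr.balance
  addr.verified: bool -> bool, writer required; from addr.verified
  nothing fires on Device: backward is COMPATIBLE
forward analysis of Device with v1 as reader and v2 as writer:
  channel: Color -> Color, writer required; from channel
  extras: map<string, float64> -> map<string, float64>, writer required; from extras
  addr: Address -> Address, writer required; from addr
  attempts: int32 -> int32, writer optional; from attempts
  active (writer side), unknown to reader
  rating (writer side), unknown to reader
  addr.score: float32 -> float32, writer required; from addr.score
  addr.verified: bool -> bool, writer required; from addr.verified
  addr.balance (writer side), unknown to reader
  nothing fires on Device: forward is COMPATIBLE

backward: COMPATIBLE []; forward: COMPATIBLE []


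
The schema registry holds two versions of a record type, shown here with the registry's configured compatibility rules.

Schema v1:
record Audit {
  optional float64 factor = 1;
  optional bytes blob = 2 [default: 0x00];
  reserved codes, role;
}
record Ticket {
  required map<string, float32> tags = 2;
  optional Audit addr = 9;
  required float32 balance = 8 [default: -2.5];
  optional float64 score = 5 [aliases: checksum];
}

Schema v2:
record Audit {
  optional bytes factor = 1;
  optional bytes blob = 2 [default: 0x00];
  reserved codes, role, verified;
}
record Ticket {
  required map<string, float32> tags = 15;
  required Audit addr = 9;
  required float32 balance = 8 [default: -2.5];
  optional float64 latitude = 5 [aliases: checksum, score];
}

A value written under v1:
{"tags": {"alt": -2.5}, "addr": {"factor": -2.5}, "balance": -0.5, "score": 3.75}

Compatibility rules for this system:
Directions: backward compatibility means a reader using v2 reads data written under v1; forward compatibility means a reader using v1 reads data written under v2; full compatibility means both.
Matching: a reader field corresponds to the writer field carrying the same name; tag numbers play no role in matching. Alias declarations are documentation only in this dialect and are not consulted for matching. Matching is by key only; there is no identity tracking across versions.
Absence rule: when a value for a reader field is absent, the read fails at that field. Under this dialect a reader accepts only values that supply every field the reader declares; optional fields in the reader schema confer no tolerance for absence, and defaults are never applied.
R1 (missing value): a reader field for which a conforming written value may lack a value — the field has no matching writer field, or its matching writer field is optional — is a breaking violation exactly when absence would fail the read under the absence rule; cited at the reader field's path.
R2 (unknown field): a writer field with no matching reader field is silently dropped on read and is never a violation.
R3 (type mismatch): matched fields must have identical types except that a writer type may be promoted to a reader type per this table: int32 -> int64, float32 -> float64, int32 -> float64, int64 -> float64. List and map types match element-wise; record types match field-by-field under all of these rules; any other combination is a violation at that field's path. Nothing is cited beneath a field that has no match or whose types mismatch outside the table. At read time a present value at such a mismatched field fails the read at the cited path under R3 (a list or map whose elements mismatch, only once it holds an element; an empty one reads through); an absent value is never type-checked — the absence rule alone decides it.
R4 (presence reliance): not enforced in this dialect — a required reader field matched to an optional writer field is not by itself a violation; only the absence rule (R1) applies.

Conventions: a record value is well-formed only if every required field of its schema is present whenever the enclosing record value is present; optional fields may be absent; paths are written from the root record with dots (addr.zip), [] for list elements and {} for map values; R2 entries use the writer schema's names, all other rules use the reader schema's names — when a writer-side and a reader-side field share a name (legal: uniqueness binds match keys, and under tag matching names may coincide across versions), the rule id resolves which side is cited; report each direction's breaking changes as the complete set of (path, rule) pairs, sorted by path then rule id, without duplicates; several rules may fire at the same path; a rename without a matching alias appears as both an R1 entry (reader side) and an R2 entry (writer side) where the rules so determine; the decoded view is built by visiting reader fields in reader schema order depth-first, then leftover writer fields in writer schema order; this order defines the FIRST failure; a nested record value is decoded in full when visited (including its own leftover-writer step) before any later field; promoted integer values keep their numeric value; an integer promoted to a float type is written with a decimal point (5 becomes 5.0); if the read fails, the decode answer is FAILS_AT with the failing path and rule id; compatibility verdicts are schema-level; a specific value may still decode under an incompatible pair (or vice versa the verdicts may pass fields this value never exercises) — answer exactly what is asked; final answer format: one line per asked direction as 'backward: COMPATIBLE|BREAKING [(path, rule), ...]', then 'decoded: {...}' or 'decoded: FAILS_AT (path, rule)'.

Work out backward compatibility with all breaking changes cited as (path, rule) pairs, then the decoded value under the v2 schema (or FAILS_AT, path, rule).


the writer's type comes first in each Ticket pair
backward for Ticket (reader v2, writer v1):
  tags <- tags (map<string, float32> -> map<string, float32>, writer required)
  addr <- addr (Audit -> Audit, writer optional)
  balance <- balance (float32 -> float32, writer required)
  no writer field matches reader latitude
  leftover writer field: score
  addr.factor <- addr.factor (float64 -> bytes, writer optional)
  addr.blob <- addr.blob (bytes -> bytes, writer optional)
  R1 fires at addr
  R1 fires at addr.blob
  R1 fires at addr.factor
  R3 fires at addr.factor
  R1 fires at latitude
  => backward: BREAKING (5)
decoding the Ticket value with the v2 reader:
  tags := {"alt": -2.5}
  read fails at addr.factor under R3
  => FAILS_AT (addr.factor, R3)
diffs on Ticket not affecting the asked answer:
  field tags in record Ticket: tag 2 changed to 15 -> triggers nothing under Ticket's printed rules — same verdict

backward: BREAKING [(addr, R1), (addr.blob, R1), (addr.factor, R1), (addr.factor, R3), (latitude, R1)]; decoded: FAILS_AT (addr.factor, R3)


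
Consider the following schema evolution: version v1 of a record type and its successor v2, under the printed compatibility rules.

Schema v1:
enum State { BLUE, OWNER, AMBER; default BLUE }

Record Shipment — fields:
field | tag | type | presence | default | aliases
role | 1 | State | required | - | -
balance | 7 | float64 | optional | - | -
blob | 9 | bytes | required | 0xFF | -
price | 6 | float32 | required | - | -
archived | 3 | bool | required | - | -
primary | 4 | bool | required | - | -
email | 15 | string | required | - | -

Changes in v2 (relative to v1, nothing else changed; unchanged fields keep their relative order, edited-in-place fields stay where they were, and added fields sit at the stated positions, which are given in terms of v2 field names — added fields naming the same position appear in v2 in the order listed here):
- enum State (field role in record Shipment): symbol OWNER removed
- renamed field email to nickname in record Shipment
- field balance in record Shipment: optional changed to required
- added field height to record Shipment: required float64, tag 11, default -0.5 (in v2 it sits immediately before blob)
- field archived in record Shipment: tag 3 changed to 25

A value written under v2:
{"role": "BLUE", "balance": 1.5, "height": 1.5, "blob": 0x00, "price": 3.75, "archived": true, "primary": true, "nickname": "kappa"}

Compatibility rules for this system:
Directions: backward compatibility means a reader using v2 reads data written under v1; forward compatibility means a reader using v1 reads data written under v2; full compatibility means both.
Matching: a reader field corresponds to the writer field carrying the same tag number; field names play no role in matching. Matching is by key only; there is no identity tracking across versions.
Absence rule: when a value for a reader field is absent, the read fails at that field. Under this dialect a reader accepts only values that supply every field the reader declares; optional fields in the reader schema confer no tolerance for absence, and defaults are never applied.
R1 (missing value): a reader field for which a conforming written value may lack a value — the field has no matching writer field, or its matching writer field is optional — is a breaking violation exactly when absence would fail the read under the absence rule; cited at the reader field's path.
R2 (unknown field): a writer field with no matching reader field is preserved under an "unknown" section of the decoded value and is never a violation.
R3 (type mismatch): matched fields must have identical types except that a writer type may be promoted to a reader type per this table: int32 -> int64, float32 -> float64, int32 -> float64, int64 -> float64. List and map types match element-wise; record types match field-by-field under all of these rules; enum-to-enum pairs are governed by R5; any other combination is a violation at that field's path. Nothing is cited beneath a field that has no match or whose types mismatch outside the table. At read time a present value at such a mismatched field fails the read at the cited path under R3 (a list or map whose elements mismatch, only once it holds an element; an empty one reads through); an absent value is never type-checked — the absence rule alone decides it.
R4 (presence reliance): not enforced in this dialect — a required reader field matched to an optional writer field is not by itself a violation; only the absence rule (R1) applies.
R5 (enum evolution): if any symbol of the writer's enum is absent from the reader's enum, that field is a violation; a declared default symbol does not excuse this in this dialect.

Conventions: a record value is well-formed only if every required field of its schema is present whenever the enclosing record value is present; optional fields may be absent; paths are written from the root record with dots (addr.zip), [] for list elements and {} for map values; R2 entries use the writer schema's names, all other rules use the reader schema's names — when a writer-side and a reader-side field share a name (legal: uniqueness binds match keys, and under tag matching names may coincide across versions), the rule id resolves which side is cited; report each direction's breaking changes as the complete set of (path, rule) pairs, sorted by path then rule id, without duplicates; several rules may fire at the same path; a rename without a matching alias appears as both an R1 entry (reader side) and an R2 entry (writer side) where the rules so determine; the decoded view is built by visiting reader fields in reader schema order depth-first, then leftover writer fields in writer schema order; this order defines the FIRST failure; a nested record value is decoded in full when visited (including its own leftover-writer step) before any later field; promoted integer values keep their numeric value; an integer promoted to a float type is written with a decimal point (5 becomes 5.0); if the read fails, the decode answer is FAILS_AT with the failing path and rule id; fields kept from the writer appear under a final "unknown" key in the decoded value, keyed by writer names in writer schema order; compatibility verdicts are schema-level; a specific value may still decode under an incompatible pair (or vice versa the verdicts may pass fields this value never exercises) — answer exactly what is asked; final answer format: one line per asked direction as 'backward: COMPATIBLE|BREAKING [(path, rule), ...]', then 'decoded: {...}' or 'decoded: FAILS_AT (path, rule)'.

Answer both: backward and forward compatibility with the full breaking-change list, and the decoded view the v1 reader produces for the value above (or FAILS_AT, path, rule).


in Shipment below, arrows point writer -> reader
backward on Shipment — v2 reading data written by v1:
  State -> State, writer required: role aligns to role
  float64 -> float64, writer optional: balance aligns to balance
  height: no writer match
  bytes -> bytes, writer required: blob aligns to blob
  float32 -> float32, writer required: price aligns to price
  archived: no writer match
  bool -> bool, writer required: primary aligns to primary
  string -> string, writer required: nickname aligns to email
  writer field archived has no reader counterpart
  R1 fires at archived
  R1 fires at balance
  R1 fires at height
  R5 fires at role
  => backward: BREAKING (4)
forward on Shipment — v1 reading data written by v2:
  State -> State, writer required: role aligns to role
  float64 -> float64, writer required: balance aligns to balance
  bytes -> bytes, writer required: blob aligns to blob
  float32 -> float32, writer required: price aligns to price
  archived: no writer match
  bool -> bool, writer required: primary aligns to primary
  string -> string, writer required: email aligns to nickname
  writer field height has no reader counterpart
  writer field archived has no reader counterpart
  R1 fires at archived
  => forward: BREAKING (1)
decode (reader v1):
  role := "BLUE"
  balance := 1.5
  blob := 0x00
  price := 3.75
  read fails at archived under R1 (no fill)
  => FAILS_AT (archived, R1)

backward: BREAKING [(archived, R1), (balance, R1), (height, R1), (role, R5)]; forward: BREAKING [(archived, R1)]; decoded: FAILS_AT (archived, R1)


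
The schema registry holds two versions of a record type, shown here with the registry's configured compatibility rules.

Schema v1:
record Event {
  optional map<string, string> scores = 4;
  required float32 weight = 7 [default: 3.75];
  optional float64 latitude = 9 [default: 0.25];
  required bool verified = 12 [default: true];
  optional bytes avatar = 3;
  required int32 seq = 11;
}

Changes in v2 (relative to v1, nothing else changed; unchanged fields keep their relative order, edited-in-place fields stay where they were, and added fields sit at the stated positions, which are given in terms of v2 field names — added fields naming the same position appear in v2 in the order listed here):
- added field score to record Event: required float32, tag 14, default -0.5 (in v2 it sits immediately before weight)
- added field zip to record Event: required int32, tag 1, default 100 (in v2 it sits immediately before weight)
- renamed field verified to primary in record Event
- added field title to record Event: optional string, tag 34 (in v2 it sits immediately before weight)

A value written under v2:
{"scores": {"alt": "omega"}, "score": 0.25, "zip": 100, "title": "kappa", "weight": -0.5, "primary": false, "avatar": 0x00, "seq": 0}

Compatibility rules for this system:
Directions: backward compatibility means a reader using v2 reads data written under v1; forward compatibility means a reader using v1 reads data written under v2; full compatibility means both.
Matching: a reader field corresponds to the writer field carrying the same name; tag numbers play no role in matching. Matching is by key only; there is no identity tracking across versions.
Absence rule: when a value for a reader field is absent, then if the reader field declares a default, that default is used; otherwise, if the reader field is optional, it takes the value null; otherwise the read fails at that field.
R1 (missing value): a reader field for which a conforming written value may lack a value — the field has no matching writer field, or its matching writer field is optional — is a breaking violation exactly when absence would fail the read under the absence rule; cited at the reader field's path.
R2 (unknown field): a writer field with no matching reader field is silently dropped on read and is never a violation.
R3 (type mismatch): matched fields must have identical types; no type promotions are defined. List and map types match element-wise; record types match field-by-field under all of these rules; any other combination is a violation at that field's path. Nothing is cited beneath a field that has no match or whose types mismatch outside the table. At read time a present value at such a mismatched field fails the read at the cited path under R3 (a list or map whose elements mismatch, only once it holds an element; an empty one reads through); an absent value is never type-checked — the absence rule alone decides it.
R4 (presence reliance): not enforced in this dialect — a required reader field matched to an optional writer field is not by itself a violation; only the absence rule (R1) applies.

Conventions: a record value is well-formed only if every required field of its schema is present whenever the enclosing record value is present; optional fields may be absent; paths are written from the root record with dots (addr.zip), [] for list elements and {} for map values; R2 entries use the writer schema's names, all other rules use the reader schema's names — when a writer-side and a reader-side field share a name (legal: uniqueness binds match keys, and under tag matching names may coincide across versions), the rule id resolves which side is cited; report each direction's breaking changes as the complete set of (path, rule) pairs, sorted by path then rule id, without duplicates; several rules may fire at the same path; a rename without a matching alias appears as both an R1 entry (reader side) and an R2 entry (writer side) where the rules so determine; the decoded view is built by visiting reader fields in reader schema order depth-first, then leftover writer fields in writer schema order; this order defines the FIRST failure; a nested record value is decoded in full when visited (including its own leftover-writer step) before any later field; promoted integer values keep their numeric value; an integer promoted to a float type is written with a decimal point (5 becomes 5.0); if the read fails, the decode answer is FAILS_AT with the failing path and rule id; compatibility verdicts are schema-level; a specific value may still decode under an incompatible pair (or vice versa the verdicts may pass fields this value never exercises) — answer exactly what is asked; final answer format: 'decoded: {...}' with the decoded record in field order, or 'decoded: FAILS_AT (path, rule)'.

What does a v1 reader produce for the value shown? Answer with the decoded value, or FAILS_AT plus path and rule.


decoded: {"scores": {"alt": "omega"}, "weight": -0.5, "latitude": 0.25, "verified": true, "avatar": 0x00, "seq": 0}

arrows below run writer -> reader for Event
migrating the Event value to v1:
  scores := {"alt": "omega"}
  weight := -0.5
  latitude := 0.25 (absent -> default)
  verified := true (absent -> default)
  avatar := 0x00
  seq := 0
  writer score: unknown -> dropped
  writer zip: unknown -> dropped
  writer title: unknown -> dropped
  writer primary: unknown -> dropped
  => decoded: {"scores": {"alt": "omega"}, "weight": -0.5, "latitude": 0.25, "verified": true, "avatar": 0x00, "seq": 0}
ruling out the remaining Event differences:
  added field title to record Event: optional string, tag 34 (in v2 it sits immediately before weight) -> no rule fires on it and the decoded Event view is identical with or without it
  added field zip to record Event: required int32, tag 1, default 100 (in v2 it sits immediately before weight) -> no rule fires on it and the decoded Event view is identical with or without it
  added field score to record Event: required float32, tag 14, default -0.5 (in v2 it sits immediately before weight) -> no rule fires on it and the decoded Event view is identical with or without it
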